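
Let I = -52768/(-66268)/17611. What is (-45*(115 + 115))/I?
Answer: -1509865436475/6596 ≈ -2.2891e+8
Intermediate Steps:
I = 13192/291761437 (I = -52768*(-1/66268)*(1/17611) = (13192/16567)*(1/17611) = 13192/291761437 ≈ 4.5215e-5)
(-45*(115 + 115))/I = (-45*(115 + 115))/(13192/291761437) = -45*230*(291761437/13192) = -10350*291761437/13192 = -1509865436475/6596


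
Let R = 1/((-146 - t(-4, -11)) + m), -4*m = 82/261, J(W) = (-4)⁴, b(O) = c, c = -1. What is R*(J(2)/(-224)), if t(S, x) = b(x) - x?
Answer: 4176/570311 ≈ 0.0073223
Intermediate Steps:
b(O) = -1
t(S, x) = -1 - x
J(W) = 256
m = -41/522 (m = -41/(2*261) = -¼*82/261 = -41/522 ≈ -0.078544)
R = -522/81473 (R = 1/((-146 - (-1 - 1*(-11))) - 41/522) = 1/((-146 - (-1 + 11)) - 41/522) = 1/((-146 - 1*10) - 41/522) = 1/((-146 - 10) - 41/522) = 1/(-156 - 41/522) = 1/(-81473/522) = -522/81473 ≈ -0.0064070)
R*(J(2)/(-224)) = -133632/(81473*(-224)) = -133632*(-1)/(81473*224) = -522/81473*(-8/7) = 4176/570311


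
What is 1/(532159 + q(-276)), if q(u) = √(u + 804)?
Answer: 532159/283193200753 - 4*√33/283193200753 ≈ 1.8791e-6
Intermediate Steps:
q(u) = √(804 + u)
1/(532159 + q(-276)) = 1/(532159 + √(804 - 276)) = 1/(532159 + √528) = 1/(532159 + 4*√33)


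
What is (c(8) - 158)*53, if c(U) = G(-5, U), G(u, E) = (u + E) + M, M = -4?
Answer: -8427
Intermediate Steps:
G(u, E) = -4 + E + u (G(u, E) = (u + E) - 4 = (E + u) - 4 = -4 + E + u)
c(U) = -9 + U (c(U) = -4 + U - 5 = -9 + U)
(c(8) - 158)*53 = ((-9 + 8) - 158)*53 = (-1 - 158)*53 = -159*53 = -8427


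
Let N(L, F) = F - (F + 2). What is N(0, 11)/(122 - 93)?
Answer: -2/29 ≈ -0.068966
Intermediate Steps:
N(L, F) = -2 (N(L, F) = F - (2 + F) = F + (-2 - F) = -2)
N(0, 11)/(122 - 93) = -2/(122 - 93) = -2/29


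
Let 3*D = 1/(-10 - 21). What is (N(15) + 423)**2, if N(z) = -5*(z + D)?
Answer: 1047752161/8649 ≈ 1.2114e+5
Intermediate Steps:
D = -1/93 (D = 1/(3*(-10 - 21)) = (1/3)/(-31) = (1/3)*(-1/31) = -1/93 ≈ -0.010753)
N(z) = 5/93 - 5*z (N(z) = -5*(z - 1/93) = -5*(-1/93 + z) = 5/93 - 5*z)
(N(15) + 423)**2 = ((5/93 - 5*15) + 423)**2 = ((5/93 - 75) + 423)**2 = (-6970/93 + 423)**2 = (32369/93)**2 = 1047752161/8649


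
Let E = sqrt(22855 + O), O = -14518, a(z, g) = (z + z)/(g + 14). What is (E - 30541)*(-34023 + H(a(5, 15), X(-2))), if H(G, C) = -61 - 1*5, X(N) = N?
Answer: 1041112149 - 34089*sqrt(8337) ≈ 1.0380e+9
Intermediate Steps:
a(z, g) = 2*z/(14 + g) (a(z, g) = (2*z)/(14 + g) = 2*z/(14 + g))
H(G, C) = -66 (H(G, C) = -61 - 5 = -66)
E = sqrt(8337) (E = sqrt(22855 - 14518) = sqrt(8337) ≈ 91.307)
(E - 30541)*(-34023 + H(a(5, 15), X(-2))) = (sqrt(8337) - 30541)*(-34023 - 66) = (-30541 + sqrt(8337))*(-34089) = 1041112149 - 34089*sqrt(8337)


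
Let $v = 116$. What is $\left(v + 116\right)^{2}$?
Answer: $53824$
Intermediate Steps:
$\left(v + 116\right)^{2} = \left(116 + 116\right)^{2} = 232^{2} = 53824$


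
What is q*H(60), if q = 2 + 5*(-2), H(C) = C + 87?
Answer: -1176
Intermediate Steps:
H(C) = 87 + C
q = -8 (q = 2 - 10 = -8)
q*H(60) = -8*(87 + 60) = -8*147 = -1176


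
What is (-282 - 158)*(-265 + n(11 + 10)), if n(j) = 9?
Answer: 112640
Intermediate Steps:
(-282 - 158)*(-265 + n(11 + 10)) = (-282 - 158)*(-265 + 9) = -440*(-256) = 112640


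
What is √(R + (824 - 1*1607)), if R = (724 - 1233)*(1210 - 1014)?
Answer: I*√100547 ≈ 317.09*I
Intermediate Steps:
R = -99764 (R = -509*196 = -99764)
√(R + (824 - 1*1607)) = √(-99764 + (824 - 1*1607)) = √(-99764 + (824 - 1607)) = √(-99764 - 783) = √(-100547) = I*√100547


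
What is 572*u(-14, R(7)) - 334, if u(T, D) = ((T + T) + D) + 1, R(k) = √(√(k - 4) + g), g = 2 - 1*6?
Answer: -15778 + 572*I*√(4 - √3) ≈ -15778.0 + 861.42*I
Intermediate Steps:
g = -4 (g = 2 - 6 = -4)
R(k) = √(-4 + √(-4 + k)) (R(k) = √(√(k - 4) - 4) = √(√(-4 + k) - 4) = √(-4 + √(-4 + k)))
u(T, D) = 1 + D + 2*T (u(T, D) = (2*T + D) + 1 = (D + 2*T) + 1 = 1 + D + 2*T)
572*u(-14, R(7)) - 334 = 572*(1 + √(-4 + √(-4 + 7)) + 2*(-14)) - 334 = 572*(1 + √(-4 + √3) - 28) - 334 = 572*(-27 + √(-4 + √3)) - 334 = (-15444 + 572*√(-4 + √3)) - 334 = -15778 + 572*√(-4 + √3)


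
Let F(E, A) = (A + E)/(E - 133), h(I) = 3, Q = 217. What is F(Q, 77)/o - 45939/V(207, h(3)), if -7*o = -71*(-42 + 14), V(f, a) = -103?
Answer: 26092631/58504 ≈ 446.00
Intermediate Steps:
o = -284 (o = -(-71)*(-42 + 14)/7 = -(-71)*(-28)/7 = -1/7*1988 = -284)
F(E, A) = (A + E)/(-133 + E)
F(Q, 77)/o - 45939/V(207, h(3)) = ((77 + 217)/(-133 + 217))/(-284) - 45939/(-103) = (294/84)*(-1/284) - 45939*(-1/103) = ((1/84)*294)*(-1/284) + 45939/103 = (7/2)*(-1/284) + 45939/103 = -7/568 + 45939/103 = 26092631/58504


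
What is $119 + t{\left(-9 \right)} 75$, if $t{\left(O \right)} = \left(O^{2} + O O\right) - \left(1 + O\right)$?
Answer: $12869$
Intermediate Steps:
$t{\left(O \right)} = -1 - O + 2 O^{2}$ ($t{\left(O \right)} = \left(O^{2} + O^{2}\right) - \left(1 + O\right) = 2 O^{2} - \left(1 + O\right) = -1 - O + 2 O^{2}$)
$119 + t{\left(-9 \right)} 75 = 119 + \left(-1 - -9 + 2 \left(-9\right)^{2}\right) 75 = 119 + \left(-1 + 9 + 2 \cdot 81\right) 75 = 119 + \left(-1 + 9 + 162\right) 75 = 119 + 170 \cdot 75 = 119 + 12750 = 12869$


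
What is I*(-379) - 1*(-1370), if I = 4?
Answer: -146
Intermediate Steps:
I*(-379) - 1*(-1370) = 4*(-379) - 1*(-1370) = -1516 + 1370 = -146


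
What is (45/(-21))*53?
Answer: -795/7 ≈ -113.57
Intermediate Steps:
(45/(-21))*53 = -1/21*45*53 = -15/7*53 = -795/7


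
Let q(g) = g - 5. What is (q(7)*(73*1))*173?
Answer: 25258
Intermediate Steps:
q(g) = -5 + g
(q(7)*(73*1))*173 = ((-5 + 7)*(73*1))*173 = (2*73)*173 = 146*173 = 25258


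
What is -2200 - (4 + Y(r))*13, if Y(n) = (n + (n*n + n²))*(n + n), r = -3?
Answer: -1082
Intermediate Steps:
Y(n) = 2*n*(n + 2*n²) (Y(n) = (n + (n² + n²))*(2*n) = (n + 2*n²)*(2*n) = 2*n*(n + 2*n²))
-2200 - (4 + Y(r))*13 = -2200 - (4 + (-3)²*(2 + 4*(-3)))*13 = -2200 - (4 + 9*(2 - 12))*13 = -2200 - (4 + 9*(-10))*13 = -2200 - (4 - 90)*13 = -2200 - (-86)*13 = -2200 - 1*(-1118) = -2200 + 1118 = -1082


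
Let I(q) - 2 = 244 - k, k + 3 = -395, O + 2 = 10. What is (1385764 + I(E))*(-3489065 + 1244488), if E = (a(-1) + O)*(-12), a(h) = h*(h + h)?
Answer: -3111899509416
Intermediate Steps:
a(h) = 2*h**2 (a(h) = h*(2*h) = 2*h**2)
O = 8 (O = -2 + 10 = 8)
k = -398 (k = -3 - 395 = -398)
E = -120 (E = (2*(-1)**2 + 8)*(-12) = (2*1 + 8)*(-12) = (2 + 8)*(-12) = 10*(-12) = -120)
I(q) = 644 (I(q) = 2 + (244 - 1*(-398)) = 2 + (244 + 398) = 2 + 642 = 644)
(1385764 + I(E))*(-3489065 + 1244488) = (1385764 + 644)*(-3489065 + 1244488) = 1386408*(-2244577) = -3111899509416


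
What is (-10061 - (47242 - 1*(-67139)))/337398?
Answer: -62221/168699 ≈ -0.36883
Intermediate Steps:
(-10061 - (47242 - 1*(-67139)))/337398 = (-10061 - (47242 + 67139))*(1/337398) = (-10061 - 1*114381)*(1/337398) = (-10061 - 114381)*(1/337398) = -124442*1/337398 = -62221/168699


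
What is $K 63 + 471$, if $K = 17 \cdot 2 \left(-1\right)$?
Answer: $-1671$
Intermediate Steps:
$K = -34$ ($K = 34 \left(-1\right) = -34$)
$K 63 + 471 = \left(-34\right) 63 + 471 = -2142 + 471 = -1671$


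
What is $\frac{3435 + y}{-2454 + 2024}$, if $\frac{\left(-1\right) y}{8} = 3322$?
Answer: $\frac{23141}{430} \approx 53.816$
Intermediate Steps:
$y = -26576$ ($y = \left(-8\right) 3322 = -26576$)
$\frac{3435 + y}{-2454 + 2024} = \frac{3435 - 26576}{-2454 + 2024} = - \frac{23141}{-430} = \left(-23141\right) \left(- \frac{1}{430}\right) = \frac{23141}{430}$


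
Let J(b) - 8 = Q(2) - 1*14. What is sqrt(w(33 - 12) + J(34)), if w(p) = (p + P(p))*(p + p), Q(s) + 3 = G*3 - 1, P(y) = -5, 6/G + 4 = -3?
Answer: 2*sqrt(8078)/7 ≈ 25.679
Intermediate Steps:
G = -6/7 (G = 6/(-4 - 3) = 6/(-7) = 6*(-1/7) = -6/7 ≈ -0.85714)
Q(s) = -46/7 (Q(s) = -3 + (-6/7*3 - 1) = -3 + (-18/7 - 1) = -3 - 25/7 = -46/7)
J(b) = -88/7 (J(b) = 8 + (-46/7 - 1*14) = 8 + (-46/7 - 14) = 8 - 144/7 = -88/7)
w(p) = 2*p*(-5 + p) (w(p) = (p - 5)*(p + p) = (-5 + p)*(2*p) = 2*p*(-5 + p))
sqrt(w(33 - 12) + J(34)) = sqrt(2*(33 - 12)*(-5 + (33 - 12)) - 88/7) = sqrt(2*21*(-5 + 21) - 88/7) = sqrt(2*21*16 - 88/7) = sqrt(672 - 88/7) = sqrt(4616/7) = 2*sqrt(8078)/7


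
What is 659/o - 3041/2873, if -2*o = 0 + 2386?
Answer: -5521220/3427489 ≈ -1.6109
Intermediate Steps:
o = -1193 (o = -(0 + 2386)/2 = -½*2386 = -1193)
659/o - 3041/2873 = 659/(-1193) - 3041/2873 = 659*(-1/1193) - 3041*1/2873 = -659/1193 - 3041/2873 = -5521220/3427489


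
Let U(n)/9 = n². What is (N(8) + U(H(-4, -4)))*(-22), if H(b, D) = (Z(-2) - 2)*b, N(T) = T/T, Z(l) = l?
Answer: -50710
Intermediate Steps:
N(T) = 1
H(b, D) = -4*b (H(b, D) = (-2 - 2)*b = -4*b)
U(n) = 9*n²
(N(8) + U(H(-4, -4)))*(-22) = (1 + 9*(-4*(-4))²)*(-22) = (1 + 9*16²)*(-22) = (1 + 9*256)*(-22) = (1 + 2304)*(-22) = 2305*(-22) = -50710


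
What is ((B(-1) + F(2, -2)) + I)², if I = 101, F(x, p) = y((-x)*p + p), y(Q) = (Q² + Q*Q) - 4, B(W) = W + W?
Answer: 10609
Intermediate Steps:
B(W) = 2*W
y(Q) = -4 + 2*Q² (y(Q) = (Q² + Q²) - 4 = 2*Q² - 4 = -4 + 2*Q²)
F(x, p) = -4 + 2*(p - p*x)² (F(x, p) = -4 + 2*((-x)*p + p)² = -4 + 2*(-p*x + p)² = -4 + 2*(p - p*x)²)
((B(-1) + F(2, -2)) + I)² = ((2*(-1) + (-4 + 2*(-2)²*(-1 + 2)²)) + 101)² = ((-2 + (-4 + 2*4*1²)) + 101)² = ((-2 + (-4 + 2*4*1)) + 101)² = ((-2 + (-4 + 8)) + 101)² = ((-2 + 4) + 101)² = (2 + 101)² = 103² = 10609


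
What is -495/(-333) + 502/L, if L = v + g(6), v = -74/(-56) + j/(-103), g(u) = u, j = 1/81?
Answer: 4433026481/63280619 ≈ 70.053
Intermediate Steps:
j = 1/81 ≈ 0.012346
v = 308663/233604 (v = -74/(-56) + (1/81)/(-103) = -74*(-1/56) + (1/81)*(-1/103) = 37/28 - 1/8343 = 308663/233604 ≈ 1.3213)
L = 1710287/233604 (L = 308663/233604 + 6 = 1710287/233604 ≈ 7.3213)
-495/(-333) + 502/L = -495/(-333) + 502/(1710287/233604) = -495*(-1/333) + 502*(233604/1710287) = 55/37 + 117269208/1710287 = 4433026481/63280619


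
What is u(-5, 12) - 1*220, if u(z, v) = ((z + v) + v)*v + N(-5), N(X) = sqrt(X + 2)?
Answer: 8 + I*sqrt(3) ≈ 8.0 + 1.732*I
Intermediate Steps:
N(X) = sqrt(2 + X)
u(z, v) = I*sqrt(3) + v*(z + 2*v) (u(z, v) = ((z + v) + v)*v + sqrt(2 - 5) = ((v + z) + v)*v + sqrt(-3) = (z + 2*v)*v + I*sqrt(3) = v*(z + 2*v) + I*sqrt(3) = I*sqrt(3) + v*(z + 2*v))
u(-5, 12) - 1*220 = (2*12**2 + I*sqrt(3) + 12*(-5)) - 1*220 = (2*144 + I*sqrt(3) - 60) - 220 = (288 + I*sqrt(3) - 60) - 220 = (228 + I*sqrt(3)) - 220 = 8 + I*sqrt(3)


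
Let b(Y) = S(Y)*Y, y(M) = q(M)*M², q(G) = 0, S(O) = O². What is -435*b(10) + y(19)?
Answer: -435000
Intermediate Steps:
y(M) = 0 (y(M) = 0*M² = 0)
b(Y) = Y³ (b(Y) = Y²*Y = Y³)
-435*b(10) + y(19) = -435*10³ + 0 = -435*1000 + 0 = -435000 + 0 = -435000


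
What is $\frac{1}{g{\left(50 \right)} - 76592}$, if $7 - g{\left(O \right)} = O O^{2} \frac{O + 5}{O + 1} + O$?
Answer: $- \frac{51}{10783385} \approx -4.7295 \cdot 10^{-6}$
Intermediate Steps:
$g{\left(O \right)} = 7 - O - \frac{O^{3} \left(5 + O\right)}{1 + O}$ ($g{\left(O \right)} = 7 - \left(O O^{2} \frac{O + 5}{O + 1} + O\right) = 7 - \left(O^{3} \frac{5 + O}{1 + O} + O\right) = 7 - \left(\frac{O^{3} \left(5 + O\right)}{1 + O} + O\right) = 7 - \left(O + \frac{O^{3} \left(5 + O\right)}{1 + O}\right) = 7 - O - \frac{O^{3} \left(5 + O\right)}{1 + O}$)
$\frac{1}{g{\left(50 \right)} - 76592} = \frac{1}{\frac{7 - 50^{2} - 50^{4} - 5 \cdot 50^{3} + 6 \cdot 50}{1 + 50} - 76592} = \frac{1}{\frac{7 - 2500 - 6250000 - 625000 + 300}{51} - 76592} = \frac{1}{\frac{1}{51} \left(-6877193\right) - 76592} = \frac{1}{- \frac{6877193}{51} - 76592} = \frac{1}{- \frac{10783385}{51}} = - \frac{51}{10783385}$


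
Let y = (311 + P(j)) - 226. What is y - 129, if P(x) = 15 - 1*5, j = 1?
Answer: -34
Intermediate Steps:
P(x) = 10 (P(x) = 15 - 5 = 10)
y = 95 (y = (311 + 10) - 226 = 321 - 226 = 95)
y - 129 = 95 - 129 = -34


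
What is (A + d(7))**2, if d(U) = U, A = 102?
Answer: 11881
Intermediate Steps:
(A + d(7))**2 = (102 + 7)**2 = 109**2 = 11881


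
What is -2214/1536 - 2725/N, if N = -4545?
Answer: -195901/232704 ≈ -0.84185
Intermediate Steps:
-2214/1536 - 2725/N = -2214/1536 - 2725/(-4545) = -2214*1/1536 - 2725*(-1/4545) = -369/256 + 545/909 = -195901/232704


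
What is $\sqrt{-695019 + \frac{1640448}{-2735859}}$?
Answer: $\frac{i \sqrt{578018800752956619}}{911953} \approx 833.68 i$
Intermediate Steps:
$\sqrt{-695019 + \frac{1640448}{-2735859}} = \sqrt{-695019 + 1640448 \left(- \frac{1}{2735859}\right)} = \sqrt{-695019 - \frac{546816}{911953}} = \sqrt{- \frac{633825208923}{911953}} = \frac{i \sqrt{578018800752956619}}{911953}$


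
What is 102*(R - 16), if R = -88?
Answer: -10608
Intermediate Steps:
102*(R - 16) = 102*(-88 - 16) = 102*(-104) = -10608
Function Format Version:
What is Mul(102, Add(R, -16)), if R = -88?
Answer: -10608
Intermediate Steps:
Mul(102, Add(R, -16)) = Mul(102, Add(-88, -16)) = Mul(102, -104) = -10608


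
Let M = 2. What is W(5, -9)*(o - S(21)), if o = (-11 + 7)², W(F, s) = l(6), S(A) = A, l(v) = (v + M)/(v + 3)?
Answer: -40/9 ≈ -4.4444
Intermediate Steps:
l(v) = (2 + v)/(3 + v) (l(v) = (v + 2)/(v + 3) = (2 + v)/(3 + v))
W(F, s) = 8/9 (W(F, s) = (2 + 6)/(3 + 6) = 8/9)
o = 16 (o = (-4)² = 16)
W(5, -9)*(o - S(21)) = 8*(16 - 1*21)/9 = 8*(16 - 21)/9 = (8/9)*(-5) = -40/9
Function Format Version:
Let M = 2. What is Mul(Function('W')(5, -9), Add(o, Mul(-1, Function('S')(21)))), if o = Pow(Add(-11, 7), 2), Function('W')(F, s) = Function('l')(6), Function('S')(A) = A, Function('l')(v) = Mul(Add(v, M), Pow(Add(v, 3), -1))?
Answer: Rational(-40, 9) ≈ -4.4444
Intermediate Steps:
Function('l')(v) = Mul(Pow(Add(3, v), -1), Add(2, v)) (Function('l')(v) = Mul(Add(v, 2), Pow(Add(v, 3), -1)) = Mul(Add(2, v), Pow(Add(3, v), -1)) = Mul(Pow(Add(3, v), -1), Add(2, v)))
Function('W')(F, s) = Rational(8, 9) (Function('W')(F, s) = Mul(Pow(Add(3, 6), -1), Add(2, 6)) = Mul(Pow(9, -1), 8) = Mul(Rational(1, 9), 8) = Rational(8, 9))
o = 16 (o = Pow(-4, 2) = 16)
Mul(Function('W')(5, -9), Add(o, Mul(-1, Function('S')(21)))) = Mul(Rational(8, 9), Add(16, Mul(-1, 21))) = Mul(Rational(8, 9), Add(16, -21)) = Mul(Rational(8, 9), -5) = Rational(-40, 9)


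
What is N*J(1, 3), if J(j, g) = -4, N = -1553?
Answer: 6212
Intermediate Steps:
N*J(1, 3) = -1553*(-4) = 6212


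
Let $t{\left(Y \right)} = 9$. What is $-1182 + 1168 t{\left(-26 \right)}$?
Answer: $9330$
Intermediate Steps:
$-1182 + 1168 t{\left(-26 \right)} = -1182 + 1168 \cdot 9 = -1182 + 10512 = 9330$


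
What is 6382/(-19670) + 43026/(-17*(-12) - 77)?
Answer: 422755453/1249045 ≈ 338.46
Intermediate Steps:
6382/(-19670) + 43026/(-17*(-12) - 77) = 6382*(-1/19670) + 43026/(204 - 77) = -3191/9835 + 43026/127 = 422755453/1249045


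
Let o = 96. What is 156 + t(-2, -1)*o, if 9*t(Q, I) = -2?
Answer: 404/3 ≈ 134.67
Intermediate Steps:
t(Q, I) = -2/9 (t(Q, I) = (1/9)*(-2) = -2/9)
156 + t(-2, -1)*o = 156 - 2/9*96 = 156 - 64/3 = 404/3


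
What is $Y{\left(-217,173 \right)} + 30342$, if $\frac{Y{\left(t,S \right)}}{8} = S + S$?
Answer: $33110$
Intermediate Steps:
$Y{\left(t,S \right)} = 16 S$ ($Y{\left(t,S \right)} = 8 \left(S + S\right) = 8 \cdot 2 S = 16 S$)
$Y{\left(-217,173 \right)} + 30342 = 16 \cdot 173 + 30342 = 2768 + 30342 = 33110$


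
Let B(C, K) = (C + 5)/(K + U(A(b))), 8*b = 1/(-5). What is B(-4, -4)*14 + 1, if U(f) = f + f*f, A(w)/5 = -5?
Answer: 305/298 ≈ 1.0235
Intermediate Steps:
b = -1/40 (b = (⅛)/(-5) = (⅛)*(-⅕) = -1/40 ≈ -0.025000)
A(w) = -25 (A(w) = 5*(-5) = -25)
U(f) = f + f²
B(C, K) = (5 + C)/(600 + K) (B(C, K) = (C + 5)/(K - 25*(1 - 25)) = (5 + C)/(K - 25*(-24)) = (5 + C)/(K + 600) = (5 + C)/(600 + K))
B(-4, -4)*14 + 1 = ((5 - 4)/(600 - 4))*14 + 1 = (1/596)*14 + 1 = 7/298 + 1 = 305/298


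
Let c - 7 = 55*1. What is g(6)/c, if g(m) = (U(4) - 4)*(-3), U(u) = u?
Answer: 0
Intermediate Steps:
c = 62 (c = 7 + 55*1 = 7 + 55 = 62)
g(m) = 0 (g(m) = (4 - 4)*(-3) = 0*(-3) = 0)
g(6)/c = 0/62 = (1/62)*0 = 0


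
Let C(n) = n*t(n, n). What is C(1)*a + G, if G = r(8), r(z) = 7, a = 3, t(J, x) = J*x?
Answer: 10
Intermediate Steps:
G = 7
C(n) = n**3 (C(n) = n*(n*n) = n*n**2 = n**3)
C(1)*a + G = 1**3*3 + 7 = 1*3 + 7 = 3 + 7 = 10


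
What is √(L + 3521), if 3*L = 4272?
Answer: √4945 ≈ 70.321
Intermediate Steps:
L = 1424 (L = (⅓)*4272 = 1424)
√(L + 3521) = √(1424 + 3521) = √4945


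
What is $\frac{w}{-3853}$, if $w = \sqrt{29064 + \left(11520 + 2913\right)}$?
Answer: $- \frac{9 \sqrt{537}}{3853} \approx -0.054129$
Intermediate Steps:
$w = 9 \sqrt{537}$ ($w = \sqrt{29064 + 14433} = \sqrt{43497} = 9 \sqrt{537} \approx 208.56$)
$\frac{w}{-3853} = \frac{9 \sqrt{537}}{-3853} = 9 \sqrt{537} \left(- \frac{1}{3853}\right) = - \frac{9 \sqrt{537}}{3853}$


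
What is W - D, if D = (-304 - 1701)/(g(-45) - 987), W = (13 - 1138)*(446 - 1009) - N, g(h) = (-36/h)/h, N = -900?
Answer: 140858706600/222079 ≈ 6.3427e+5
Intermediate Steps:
g(h) = -36/h**2
W = 634275 (W = (13 - 1138)*(446 - 1009) - 1*(-900) = -1125*(-563) + 900 = 633375 + 900 = 634275)
D = 451125/222079 (D = (-304 - 1701)/(-36/(-45)**2 - 987) = -2005/(-36*1/2025 - 987) = -2005/(-4/225 - 987) = -2005/(-222079/225) = -2005*(-225/222079) = 451125/222079 ≈ 2.0314)
W - D = 634275 - 1*451125/222079 = 634275 - 451125/222079 = 140858706600/222079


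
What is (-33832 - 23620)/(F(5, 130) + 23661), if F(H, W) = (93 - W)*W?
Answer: -57452/18851 ≈ -3.0477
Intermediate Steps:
F(H, W) = W*(93 - W)
(-33832 - 23620)/(F(5, 130) + 23661) = (-33832 - 23620)/(130*(93 - 1*130) + 23661) = -57452/(130*(93 - 130) + 23661) = -57452/(130*(-37) + 23661) = -57452/(-4810 + 23661) = -57452/18851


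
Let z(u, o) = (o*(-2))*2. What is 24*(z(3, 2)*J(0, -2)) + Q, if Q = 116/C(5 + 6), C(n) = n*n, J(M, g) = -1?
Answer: 23348/121 ≈ 192.96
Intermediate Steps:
C(n) = n²
z(u, o) = -4*o (z(u, o) = -2*o*2 = -4*o)
Q = 116/121 (Q = 116/((5 + 6)²) = 116/(11²) = 116/121 ≈ 0.95868)
24*(z(3, 2)*J(0, -2)) + Q = 24*(-4*2*(-1)) + 116/121 = 24*(-8*(-1)) + 116/121 = 24*8 + 116/121 = 192 + 116/121 = 23348/121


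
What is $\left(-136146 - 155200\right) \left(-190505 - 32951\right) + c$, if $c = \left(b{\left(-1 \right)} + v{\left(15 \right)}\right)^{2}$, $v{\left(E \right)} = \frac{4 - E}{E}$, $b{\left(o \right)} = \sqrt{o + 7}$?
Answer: $\frac{14648177651071}{225} - \frac{22 \sqrt{6}}{15} \approx 6.5103 \cdot 10^{10}$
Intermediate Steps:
$b{\left(o \right)} = \sqrt{7 + o}$
$v{\left(E \right)} = \frac{4 - E}{E}$
$c = \left(- \frac{11}{15} + \sqrt{6}\right)^{2}$ ($c = \left(\sqrt{7 - 1} + \frac{4 - 15}{15}\right)^{2} = \left(\sqrt{6} + \frac{4 - 15}{15}\right)^{2} = \left(\sqrt{6} + \frac{1}{15} \left(-11\right)\right)^{2} = \left(\sqrt{6} - \frac{11}{15}\right)^{2} = \left(- \frac{11}{15} + \sqrt{6}\right)^{2} \approx 2.9452$)
$\left(-136146 - 155200\right) \left(-190505 - 32951\right) + c = \left(-136146 - 155200\right) \left(-190505 - 32951\right) + \left(\frac{1471}{225} - \frac{22 \sqrt{6}}{15}\right) = \left(-291346\right) \left(-223456\right) + \left(\frac{1471}{225} - \frac{22 \sqrt{6}}{15}\right) = 65103011776 + \left(\frac{1471}{225} - \frac{22 \sqrt{6}}{15}\right) = \frac{14648177651071}{225} - \frac{22 \sqrt{6}}{15}$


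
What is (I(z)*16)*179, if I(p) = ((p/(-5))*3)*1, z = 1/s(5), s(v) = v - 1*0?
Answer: -8592/25 ≈ -343.68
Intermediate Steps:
s(v) = v (s(v) = v + 0 = v)
z = ⅕ (z = 1/5 = ⅕ ≈ 0.20000)
I(p) = -3*p/5 (I(p) = ((p*(-⅕))*3)*1 = (-p/5*3)*1 = -3*p/5*1 = -3*p/5)
(I(z)*16)*179 = (-⅗*⅕*16)*179 = -3/25*16*179 = -48/25*179 = -8592/25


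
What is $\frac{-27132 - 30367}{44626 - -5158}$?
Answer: $- \frac{57499}{49784} \approx -1.155$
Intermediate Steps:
$\frac{-27132 - 30367}{44626 - -5158} = - \frac{57499}{44626 + \left(-2250 + 7408\right)} = - \frac{57499}{44626 + 5158} = - \frac{57499}{49784}$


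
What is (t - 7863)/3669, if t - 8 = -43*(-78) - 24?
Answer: -4525/3669 ≈ -1.2333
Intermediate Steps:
t = 3338 (t = 8 + (-43*(-78) - 24) = 8 + (3354 - 24) = 8 + 3330 = 3338)
(t - 7863)/3669 = (3338 - 7863)/3669 = -4525*1/3669 = -4525/3669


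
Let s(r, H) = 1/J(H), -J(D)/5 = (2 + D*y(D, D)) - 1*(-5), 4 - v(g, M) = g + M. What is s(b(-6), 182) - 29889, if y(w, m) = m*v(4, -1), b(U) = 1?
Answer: -4951262296/165655 ≈ -29889.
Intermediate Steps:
v(g, M) = 4 - M - g (v(g, M) = 4 - (g + M) = 4 - (M + g) = 4 + (-M - g) = 4 - M - g)
y(w, m) = m (y(w, m) = m*(4 - 1*(-1) - 1*4) = m*(4 + 1 - 4) = m*1 = m)
J(D) = -35 - 5*D**2 (J(D) = -5*((2 + D*D) - 1*(-5)) = -5*((2 + D**2) + 5) = -5*(7 + D**2) = -35 - 5*D**2)
s(r, H) = 1/(-35 - 5*H**2)
s(b(-6), 182) - 29889 = -1/(35 + 5*182**2) - 29889 = -1/(35 + 5*33124) - 29889 = -1/(35 + 165620) - 29889 = -1/165655 - 29889 = -4951262296/165655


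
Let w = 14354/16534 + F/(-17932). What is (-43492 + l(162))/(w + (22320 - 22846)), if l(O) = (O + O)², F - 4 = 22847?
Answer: -9114624504496/78036473197 ≈ -116.80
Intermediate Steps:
F = 22851 (F = 4 + 22847 = 22851)
w = -60211253/148243844 (w = 14354/16534 + 22851/(-17932) = 14354*(1/16534) + 22851*(-1/17932) = 7177/8267 - 22851/17932 = -60211253/148243844 ≈ -0.40616)
l(O) = 4*O² (l(O) = (2*O)² = 4*O²)
(-43492 + l(162))/(w + (22320 - 22846)) = (-43492 + 4*162²)/(-60211253/148243844 + (22320 - 22846)) = (-43492 + 4*26244)/(-60211253/148243844 - 526) = (-43492 + 104976)/(-78036473197/148243844) = 61484*(-148243844/78036473197) = -9114624504496/78036473197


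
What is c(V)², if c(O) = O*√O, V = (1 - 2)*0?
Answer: 0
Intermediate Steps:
V = 0 (V = -1*0 = 0)
c(O) = O^(3/2)
c(V)² = (0^(3/2))² = 0² = 0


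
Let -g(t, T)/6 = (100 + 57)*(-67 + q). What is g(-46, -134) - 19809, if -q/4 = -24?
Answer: -47127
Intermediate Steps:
q = 96 (q = -4*(-24) = 96)
g(t, T) = -27318 (g(t, T) = -6*(100 + 57)*(-67 + 96) = -942*29 = -6*4553 = -27318)
g(-46, -134) - 19809 = -27318 - 19809 = -47127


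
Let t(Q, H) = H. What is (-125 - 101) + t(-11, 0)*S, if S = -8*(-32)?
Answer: -226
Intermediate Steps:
S = 256
(-125 - 101) + t(-11, 0)*S = (-125 - 101) + 0*256 = -226 + 0 = -226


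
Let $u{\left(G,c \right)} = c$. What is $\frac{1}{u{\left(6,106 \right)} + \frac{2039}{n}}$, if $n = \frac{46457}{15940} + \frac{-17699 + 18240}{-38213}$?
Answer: $\frac{1766637801}{1429249540486} \approx 0.0012361$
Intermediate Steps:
$n = \frac{1766637801}{609115220}$ ($n = 46457 \cdot \frac{1}{15940} + 541 \left(- \frac{1}{38213}\right) = \frac{46457}{15940} - \frac{541}{38213} = \frac{1766637801}{609115220} \approx 2.9003$)
$\frac{1}{u{\left(6,106 \right)} + \frac{2039}{n}} = \frac{1}{106 + \frac{2039}{\frac{1766637801}{609115220}}} = \frac{1}{106 + 2039 \cdot \frac{609115220}{1766637801}} = \frac{1}{106 + \frac{1241985933580}{1766637801}} = \frac{1}{\frac{1429249540486}{1766637801}} = \frac{1766637801}{1429249540486}$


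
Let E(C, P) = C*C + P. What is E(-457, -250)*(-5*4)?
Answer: -4171980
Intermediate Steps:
E(C, P) = P + C² (E(C, P) = C² + P = P + C²)
E(-457, -250)*(-5*4) = (-250 + (-457)²)*(-5*4) = (-250 + 208849)*(-20) = 208599*(-20) = -4171980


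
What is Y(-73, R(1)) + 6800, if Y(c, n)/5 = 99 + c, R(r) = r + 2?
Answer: 6930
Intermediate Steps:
R(r) = 2 + r
Y(c, n) = 495 + 5*c (Y(c, n) = 5*(99 + c) = 495 + 5*c)
Y(-73, R(1)) + 6800 = (495 + 5*(-73)) + 6800 = (495 - 365) + 6800 = 130 + 6800 = 6930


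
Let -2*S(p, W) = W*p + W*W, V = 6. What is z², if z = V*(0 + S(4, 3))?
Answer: 3969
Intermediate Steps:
S(p, W) = -W²/2 - W*p/2 (S(p, W) = -(W*p + W*W)/2 = -(W*p + W²)/2 = -(W² + W*p)/2 = -W²/2 - W*p/2)
z = -63 (z = 6*(0 - ½*3*(3 + 4)) = 6*(0 - ½*3*7) = 6*(0 - 21/2) = 6*(-21/2) = -63)
z² = (-63)² = 3969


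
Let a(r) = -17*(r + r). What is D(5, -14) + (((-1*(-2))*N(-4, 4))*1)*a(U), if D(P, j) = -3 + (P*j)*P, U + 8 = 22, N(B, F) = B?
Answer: 3455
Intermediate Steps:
U = 14 (U = -8 + 22 = 14)
a(r) = -34*r
D(P, j) = -3 + j*P²
D(5, -14) + (((-1*(-2))*N(-4, 4))*1)*a(U) = (-3 - 14*5²) + ((-1*(-2)*(-4))*1)*(-34*14) = (-3 - 14*25) + ((2*(-4))*1)*(-476) = (-3 - 350) - 8*1*(-476) = -353 - 8*(-476) = -353 + 3808 = 3455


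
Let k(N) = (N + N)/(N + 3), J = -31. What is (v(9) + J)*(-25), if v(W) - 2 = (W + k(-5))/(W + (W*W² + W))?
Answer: 541225/747 ≈ 724.53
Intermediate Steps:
k(N) = 2*N/(3 + N) (k(N) = (2*N)/(3 + N) = 2*N/(3 + N))
v(W) = 2 + (5 + W)/(W³ + 2*W) (v(W) = 2 + (W + 2*(-5)/(3 - 5))/(W + (W*W² + W)) = 2 + (W + 2*(-5)/(-2))/(W + (W³ + W)) = 2 + (W + 2*(-5)*(-½))/(W + (W + W³)) = 2 + (W + 5)/(W³ + 2*W) = 2 + (5 + W)/(W³ + 2*W))
(v(9) + J)*(-25) = ((5 + 2*9³ + 5*9)/(9*(2 + 9²)) - 31)*(-25) = ((5 + 2*729 + 45)/(9*(2 + 81)) - 31)*(-25) = ((⅑)*(5 + 1458 + 45)/83 - 31)*(-25) = ((⅑)*(1/83)*1508 - 31)*(-25) = (1508/747 - 31)*(-25) = -21649/747*(-25) = 541225/747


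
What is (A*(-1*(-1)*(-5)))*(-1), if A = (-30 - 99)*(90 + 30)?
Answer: -77400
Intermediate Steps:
A = -15480 (A = -129*120 = -15480)
(A*(-1*(-1)*(-5)))*(-1) = -15480*(-1*(-1))*(-5)*(-1) = -15480*(-5)*(-1) = 77400*(-1) = -77400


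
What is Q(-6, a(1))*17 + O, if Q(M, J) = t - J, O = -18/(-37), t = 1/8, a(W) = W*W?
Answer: -4259/296 ≈ -14.389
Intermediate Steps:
a(W) = W**2
t = 1/8 (t = 1*(1/8) = 1/8 ≈ 0.12500)
O = 18/37 (O = -18*(-1/37) = 18/37 ≈ 0.48649)
Q(M, J) = 1/8 - J
Q(-6, a(1))*17 + O = (1/8 - 1*1**2)*17 + 18/37 = (1/8 - 1*1)*17 + 18/37 = (1/8 - 1)*17 + 18/37 = -7/8*17 + 18/37 = -119/8 + 18/37 = -4259/296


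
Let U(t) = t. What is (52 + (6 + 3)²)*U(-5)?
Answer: -665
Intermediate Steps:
(52 + (6 + 3)²)*U(-5) = (52 + (6 + 3)²)*(-5) = (52 + 9²)*(-5) = (52 + 81)*(-5) = 133*(-5) = -665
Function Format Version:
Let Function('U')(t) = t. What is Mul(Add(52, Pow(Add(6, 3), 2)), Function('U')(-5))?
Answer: -665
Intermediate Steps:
Mul(Add(52, Pow(Add(6, 3), 2)), Function('U')(-5)) = Mul(Add(52, Pow(Add(6, 3), 2)), -5) = Mul(Add(52, Pow(9, 2)), -5) = Mul(Add(52, 81), -5) = Mul(133, -5) = -665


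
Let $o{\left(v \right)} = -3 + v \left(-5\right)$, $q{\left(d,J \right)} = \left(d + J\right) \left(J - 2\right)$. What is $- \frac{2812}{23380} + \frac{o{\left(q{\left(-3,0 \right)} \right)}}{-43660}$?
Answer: $- \frac{6100019}{51038540} \approx -0.11952$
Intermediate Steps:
$q{\left(d,J \right)} = \left(-2 + J\right) \left(J + d\right)$ ($q{\left(d,J \right)} = \left(J + d\right) \left(-2 + J\right) = \left(-2 + J\right) \left(J + d\right)$)
$o{\left(v \right)} = -3 - 5 v$
$- \frac{2812}{23380} + \frac{o{\left(q{\left(-3,0 \right)} \right)}}{-43660} = - \frac{2812}{23380} + \frac{-3 - 5 \left(0^{2} - 0 - -6 + 0 \left(-3\right)\right)}{-43660} = \left(-2812\right) \frac{1}{23380} + \left(-3 - 5 \left(0 + 0 + 6 + 0\right)\right) \left(- \frac{1}{43660}\right) = - \frac{703}{5845} + \left(-3 - 30\right) \left(- \frac{1}{43660}\right) = - \frac{703}{5845} - - \frac{33}{43660} = - \frac{703}{5845} + \frac{33}{43660} = - \frac{6100019}{51038540}$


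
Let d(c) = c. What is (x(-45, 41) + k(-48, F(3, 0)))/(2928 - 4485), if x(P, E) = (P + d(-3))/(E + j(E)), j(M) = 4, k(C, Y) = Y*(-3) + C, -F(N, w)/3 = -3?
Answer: 1141/23355 ≈ 0.048855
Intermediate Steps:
F(N, w) = 9 (F(N, w) = -3*(-3) = 9)
k(C, Y) = C - 3*Y (k(C, Y) = -3*Y + C = C - 3*Y)
x(P, E) = (-3 + P)/(4 + E) (x(P, E) = (P - 3)/(E + 4) = (-3 + P)/(4 + E))
(x(-45, 41) + k(-48, F(3, 0)))/(2928 - 4485) = ((-3 - 45)/(4 + 41) + (-48 - 3*9))/(2928 - 4485) = (-48/45 + (-48 - 27))/(-1557) = ((1/45)*(-48) - 75)*(-1/1557) = (-16/15 - 75)*(-1/1557) = -1141/15*(-1/1557) = 1141/23355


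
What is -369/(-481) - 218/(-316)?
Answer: 110731/75998 ≈ 1.4570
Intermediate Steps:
-369/(-481) - 218/(-316) = -369*(-1/481) - 218*(-1/316) = 369/481 + 109/158 = 110731/75998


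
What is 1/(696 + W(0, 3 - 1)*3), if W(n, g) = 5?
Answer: 1/711 ≈ 0.0014065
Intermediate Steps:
1/(696 + W(0, 3 - 1)*3) = 1/(696 + 5*3) = 1/(696 + 15) = 1/711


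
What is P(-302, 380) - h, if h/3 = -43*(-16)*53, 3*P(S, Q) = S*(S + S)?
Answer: -145768/3 ≈ -48589.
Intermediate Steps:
P(S, Q) = 2*S**2/3 (P(S, Q) = (S*(S + S))/3 = (S*(2*S))/3 = (2*S**2)/3 = 2*S**2/3)
h = 109392 (h = 3*(-43*(-16)*53) = 3*(688*53) = 3*36464 = 109392)
P(-302, 380) - h = (2/3)*(-302)**2 - 1*109392 = (2/3)*91204 - 109392 = 182408/3 - 109392 = -145768/3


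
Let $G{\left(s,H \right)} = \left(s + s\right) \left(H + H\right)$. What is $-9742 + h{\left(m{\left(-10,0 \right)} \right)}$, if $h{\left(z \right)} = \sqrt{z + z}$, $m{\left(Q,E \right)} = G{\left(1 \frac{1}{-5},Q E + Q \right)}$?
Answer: $-9738$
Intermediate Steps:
$G{\left(s,H \right)} = 4 H s$ ($G{\left(s,H \right)} = 2 s 2 H = 4 H s$)
$m{\left(Q,E \right)} = - \frac{4 Q}{5} - \frac{4 E Q}{5}$ ($m{\left(Q,E \right)} = 4 \left(Q E + Q\right) 1 \frac{1}{-5} = 4 \left(E Q + Q\right) 1 \left(- \frac{1}{5}\right) = 4 \left(Q + E Q\right) \left(- \frac{1}{5}\right) = - \frac{4 Q}{5} - \frac{4 E Q}{5}$)
$h{\left(z \right)} = \sqrt{2} \sqrt{z}$ ($h{\left(z \right)} = \sqrt{2 z} = \sqrt{2} \sqrt{z}$)
$-9742 + h{\left(m{\left(-10,0 \right)} \right)} = -9742 + \sqrt{2} \sqrt{\left(- \frac{4}{5}\right) \left(-10\right) \left(1 + 0\right)} = -9742 + \sqrt{2} \sqrt{\left(- \frac{4}{5}\right) \left(-10\right) 1} = -9742 + \sqrt{2} \sqrt{8} = -9742 + \sqrt{2} \cdot 2 \sqrt{2} = -9742 + 4 = -9738$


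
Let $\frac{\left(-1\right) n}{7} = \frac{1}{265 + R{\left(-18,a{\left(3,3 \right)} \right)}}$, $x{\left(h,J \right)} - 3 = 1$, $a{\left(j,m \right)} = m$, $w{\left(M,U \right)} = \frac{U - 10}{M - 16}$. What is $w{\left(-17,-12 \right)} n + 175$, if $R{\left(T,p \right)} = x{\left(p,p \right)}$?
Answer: $\frac{141211}{807} \approx 174.98$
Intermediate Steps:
$w{\left(M,U \right)} = \frac{-10 + U}{-16 + M}$
$x{\left(h,J \right)} = 4$ ($x{\left(h,J \right)} = 3 + 1 = 4$)
$R{\left(T,p \right)} = 4$
$n = - \frac{7}{269}$ ($n = - \frac{7}{265 + 4} = - \frac{7}{269} \approx -0.026022$)
$w{\left(-17,-12 \right)} n + 175 = \frac{-10 - 12}{-16 - 17} \left(- \frac{7}{269}\right) + 175 = \frac{1}{-33} \left(-22\right) \left(- \frac{7}{269}\right) + 175 = \left(- \frac{1}{33}\right) \left(-22\right) \left(- \frac{7}{269}\right) + 175 = \frac{2}{3} \left(- \frac{7}{269}\right) + 175 = - \frac{14}{807} + 175 = \frac{141211}{807}$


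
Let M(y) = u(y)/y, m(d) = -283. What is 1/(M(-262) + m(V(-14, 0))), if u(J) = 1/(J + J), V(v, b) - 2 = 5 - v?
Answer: -137288/38852503 ≈ -0.0035336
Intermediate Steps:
V(v, b) = 7 - v (V(v, b) = 2 + (5 - v) = 7 - v)
u(J) = 1/(2*J)
M(y) = 1/(2*y²) (M(y) = (1/(2*y))/y = 1/(2*y²))
1/(M(-262) + m(V(-14, 0))) = 1/((½)/(-262)² - 283) = 1/((½)*(1/68644) - 283) = 1/(1/137288 - 283) = 1/(-38852503/137288) = -137288/38852503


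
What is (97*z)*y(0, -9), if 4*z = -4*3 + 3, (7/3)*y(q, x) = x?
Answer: 23571/28 ≈ 841.82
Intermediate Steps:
y(q, x) = 3*x/7
z = -9/4 (z = (-4*3 + 3)/4 = (-12 + 3)/4 = (1/4)*(-9) = -9/4 ≈ -2.2500)
(97*z)*y(0, -9) = (97*(-9/4))*((3/7)*(-9)) = -873/4*(-27/7) = 23571/28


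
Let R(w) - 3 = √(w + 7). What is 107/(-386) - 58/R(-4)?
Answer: -11301/386 + 29*√3/3 ≈ -12.534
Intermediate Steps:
R(w) = 3 + √(7 + w) (R(w) = 3 + √(w + 7) = 3 + √(7 + w))
107/(-386) - 58/R(-4) = 107/(-386) - 58/(3 + √(7 - 4)) = 107*(-1/386) - 58/(3 + √3) = -107/386 - 58/(3 + √3)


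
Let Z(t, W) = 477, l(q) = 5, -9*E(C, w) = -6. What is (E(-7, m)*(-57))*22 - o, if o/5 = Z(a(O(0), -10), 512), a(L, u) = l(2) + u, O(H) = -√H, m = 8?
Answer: -3221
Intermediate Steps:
E(C, w) = ⅔ (E(C, w) = -⅑*(-6) = ⅔)
a(L, u) = 5 + u
o = 2385 (o = 5*477 = 2385)
(E(-7, m)*(-57))*22 - o = ((⅔)*(-57))*22 - 1*2385 = -38*22 - 2385 = -836 - 2385 = -3221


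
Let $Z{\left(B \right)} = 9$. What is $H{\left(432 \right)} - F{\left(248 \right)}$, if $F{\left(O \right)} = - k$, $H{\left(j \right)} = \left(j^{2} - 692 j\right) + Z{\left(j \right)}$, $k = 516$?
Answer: $-111795$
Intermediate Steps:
$H{\left(j \right)} = 9 + j^{2} - 692 j$ ($H{\left(j \right)} = \left(j^{2} - 692 j\right) + 9 = 9 + j^{2} - 692 j$)
$F{\left(O \right)} = -516$ ($F{\left(O \right)} = \left(-1\right) 516 = -516$)
$H{\left(432 \right)} - F{\left(248 \right)} = \left(9 + 432^{2} - 298944\right) - -516 = \left(9 + 186624 - 298944\right) + 516 = -112311 + 516 = -111795$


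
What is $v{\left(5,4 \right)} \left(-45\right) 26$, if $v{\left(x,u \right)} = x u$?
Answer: $-23400$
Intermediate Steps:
$v{\left(x,u \right)} = u x$
$v{\left(5,4 \right)} \left(-45\right) 26 = 4 \cdot 5 \left(-45\right) 26 = 20 \left(-45\right) 26 = \left(-900\right) 26 = -23400$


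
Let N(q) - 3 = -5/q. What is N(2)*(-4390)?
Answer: -2195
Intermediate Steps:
N(q) = 3 - 5/q
N(2)*(-4390) = (3 - 5/2)*(-4390) = (½)*(-4390) = -2195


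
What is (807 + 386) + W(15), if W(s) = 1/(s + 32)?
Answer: 56072/47 ≈ 1193.0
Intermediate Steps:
W(s) = 1/(32 + s)
(807 + 386) + W(15) = (807 + 386) + 1/(32 + 15) = 1193 + 1/47 = 56072/47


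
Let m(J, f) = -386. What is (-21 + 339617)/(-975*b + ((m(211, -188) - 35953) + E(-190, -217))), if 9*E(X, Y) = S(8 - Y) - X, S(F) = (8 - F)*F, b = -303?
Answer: 3056364/2283139 ≈ 1.3387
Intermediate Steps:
S(F) = F*(8 - F)
E(X, Y) = -X/9 + Y*(8 - Y)/9 (E(X, Y) = ((8 - Y)*(8 - (8 - Y)) - X)/9 = ((8 - Y)*(8 + (-8 + Y)) - X)/9 = ((8 - Y)*Y - X)/9 = (Y*(8 - Y) - X)/9 = (-X + Y*(8 - Y))/9 = -X/9 + Y*(8 - Y)/9)
(-21 + 339617)/(-975*b + ((m(211, -188) - 35953) + E(-190, -217))) = (-21 + 339617)/(-975*(-303) + ((-386 - 35953) + (-⅑*(-190) - ⅑*(-217)*(-8 - 217)))) = 339596/(295425 + (-36339 + (190/9 - ⅑*(-217)*(-225)))) = 339596/(295425 + (-36339 + (190/9 - 5425))) = 339596/(295425 + (-36339 - 48635/9)) = 339596/(295425 - 375686/9) = 339596/(2283139/9) = 339596*(9/2283139) = 3056364/2283139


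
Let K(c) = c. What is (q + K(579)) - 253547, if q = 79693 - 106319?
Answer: -279594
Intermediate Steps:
q = -26626
(q + K(579)) - 253547 = (-26626 + 579) - 253547 = -26047 - 253547 = -279594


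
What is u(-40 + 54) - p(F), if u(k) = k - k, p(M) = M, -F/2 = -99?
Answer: -198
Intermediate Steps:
F = 198 (F = -2*(-99) = 198)
u(k) = 0
u(-40 + 54) - p(F) = 0 - 1*198 = 0 - 198 = -198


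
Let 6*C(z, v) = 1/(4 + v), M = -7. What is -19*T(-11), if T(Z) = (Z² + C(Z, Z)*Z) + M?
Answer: -91181/42 ≈ -2171.0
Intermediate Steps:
C(z, v) = 1/(6*(4 + v))
T(Z) = -7 + Z² + Z/(6*(4 + Z)) (T(Z) = (Z² + (1/(6*(4 + Z)))*Z) - 7 = (Z² + Z/(6*(4 + Z))) - 7 = -7 + Z² + Z/(6*(4 + Z)))
-19*T(-11) = -19*((⅙)*(-11) + (-7 + (-11)²)*(4 - 11))/(4 - 11) = -19*(-11/6 + (-7 + 121)*(-7))/(-7) = -(-19)*(-11/6 + 114*(-7))/7 = -(-19)*(-11/6 - 798)/7 = -(-19)*(-4799)/(7*6) = -19*4799/42 = -91181/42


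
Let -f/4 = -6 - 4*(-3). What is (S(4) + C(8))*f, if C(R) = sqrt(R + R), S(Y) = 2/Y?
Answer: -108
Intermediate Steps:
C(R) = sqrt(2)*sqrt(R) (C(R) = sqrt(2*R) = sqrt(2)*sqrt(R))
f = -24 (f = -4*(-6 - 4*(-3)) = -4*(-6 + 12) = -4*6 = -24)
(S(4) + C(8))*f = (2/4 + sqrt(2)*sqrt(8))*(-24) = (2*(1/4) + sqrt(2)*(2*sqrt(2)))*(-24) = (1/2 + 4)*(-24) = (9/2)*(-24) = -108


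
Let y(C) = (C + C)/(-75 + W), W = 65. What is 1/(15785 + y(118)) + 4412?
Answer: 347696489/78807 ≈ 4412.0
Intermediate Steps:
y(C) = -C/5 (y(C) = (C + C)/(-75 + 65) = (2*C)/(-10) = (2*C)*(-1/10) = -C/5)
1/(15785 + y(118)) + 4412 = 1/(15785 - 1/5*118) + 4412 = 1/(15785 - 118/5) + 4412 = 1/(78807/5) + 4412 = 5/78807 + 4412 = 347696489/78807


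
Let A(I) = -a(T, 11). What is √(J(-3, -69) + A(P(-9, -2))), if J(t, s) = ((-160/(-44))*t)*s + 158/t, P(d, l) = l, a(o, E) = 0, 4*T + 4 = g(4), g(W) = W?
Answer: √762366/33 ≈ 26.459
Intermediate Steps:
T = 0 (T = -1 + (¼)*4 = -1 + 1 = 0)
A(I) = 0 (A(I) = -1*0 = 0)
J(t, s) = 158/t + 40*s*t/11 (J(t, s) = ((-160*(-1/44))*t)*s + 158/t = (40*t/11)*s + 158/t = 40*s*t/11 + 158/t = 158/t + 40*s*t/11)
√(J(-3, -69) + A(P(-9, -2))) = √((158/(-3) + (40/11)*(-69)*(-3)) + 0) = √((158*(-⅓) + 8280/11) + 0) = √((-158/3 + 8280/11) + 0) = √(23102/33 + 0) = √(23102/33) = √762366/33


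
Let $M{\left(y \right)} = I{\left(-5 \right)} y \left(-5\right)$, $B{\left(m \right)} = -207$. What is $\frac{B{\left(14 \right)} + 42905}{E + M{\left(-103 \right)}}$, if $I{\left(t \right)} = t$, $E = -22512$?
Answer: $- \frac{42698}{25087} \approx -1.702$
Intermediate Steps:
$M{\left(y \right)} = 25 y$ ($M{\left(y \right)} = - 5 y \left(-5\right) = 25 y$)
$\frac{B{\left(14 \right)} + 42905}{E + M{\left(-103 \right)}} = \frac{-207 + 42905}{-22512 + 25 \left(-103\right)} = \frac{42698}{-22512 - 2575} = \frac{42698}{-25087} = 42698 \left(- \frac{1}{25087}\right) = - \frac{42698}{25087}$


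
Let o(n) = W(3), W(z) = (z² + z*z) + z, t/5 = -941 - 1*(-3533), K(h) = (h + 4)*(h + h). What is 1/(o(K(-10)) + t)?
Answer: 1/12981 ≈ 7.7036e-5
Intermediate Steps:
K(h) = 2*h*(4 + h) (K(h) = (4 + h)*(2*h) = 2*h*(4 + h))
t = 12960 (t = 5*(-941 - 1*(-3533)) = 5*(-941 + 3533) = 5*2592 = 12960)
W(z) = z + 2*z² (W(z) = (z² + z²) + z = 2*z² + z = z + 2*z²)
o(n) = 21 (o(n) = 3*(1 + 2*3) = 3*(1 + 6) = 3*7 = 21)
1/(o(K(-10)) + t) = 1/(21 + 12960) = 1/12981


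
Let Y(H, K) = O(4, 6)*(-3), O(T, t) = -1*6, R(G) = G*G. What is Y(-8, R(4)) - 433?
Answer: -415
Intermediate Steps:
R(G) = G**2
O(T, t) = -6
Y(H, K) = 18 (Y(H, K) = -6*(-3) = 18)
Y(-8, R(4)) - 433 = 18 - 433 = -415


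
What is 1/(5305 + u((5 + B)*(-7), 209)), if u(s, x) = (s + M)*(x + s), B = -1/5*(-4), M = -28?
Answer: -25/156181 ≈ -0.00016007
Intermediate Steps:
B = ⅘ (B = -1*⅕*(-4) = -⅕*(-4) = ⅘ ≈ 0.80000)
u(s, x) = (-28 + s)*(s + x) (u(s, x) = (s - 28)*(x + s) = (-28 + s)*(s + x))
1/(5305 + u((5 + B)*(-7), 209)) = 1/(5305 + (((5 + ⅘)*(-7))² - 28*(5 + ⅘)*(-7) - 28*209 + ((5 + ⅘)*(-7))*209)) = 1/(5305 + (((29/5)*(-7))² - 812*(-7)/5 - 5852 + ((29/5)*(-7))*209)) = 1/(5305 + ((-203/5)² - 28*(-203/5) - 5852 - 203/5*209)) = 1/(5305 + (41209/25 + 5684/5 - 5852 - 42427/5)) = 1/(5305 - 288806/25) = 1/(-156181/25) = -25/156181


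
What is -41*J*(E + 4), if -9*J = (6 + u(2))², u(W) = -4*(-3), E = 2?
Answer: 8856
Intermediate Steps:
u(W) = 12
J = -36 (J = -(6 + 12)²/9 = -⅑*18² = -⅑*324 = -36)
-41*J*(E + 4) = -(-1476)*(2 + 4) = -(-1476)*6 = -41*(-216) = 8856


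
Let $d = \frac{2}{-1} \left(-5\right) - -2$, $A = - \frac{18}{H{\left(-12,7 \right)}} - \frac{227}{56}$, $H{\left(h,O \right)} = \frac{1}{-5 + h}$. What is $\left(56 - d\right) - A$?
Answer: $- \frac{14445}{56} \approx -257.95$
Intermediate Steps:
$A = \frac{16909}{56}$ ($A = - \frac{18}{\frac{1}{-5 - 12}} - \frac{227}{56} = - \frac{18}{\frac{1}{-17}} - \frac{227}{56} = - \frac{18}{- \frac{1}{17}} - \frac{227}{56} = \left(-18\right) \left(-17\right) - \frac{227}{56} = 306 - \frac{227}{56} = \frac{16909}{56} \approx 301.95$)
$d = 12$ ($d = 2 \left(-1\right) \left(-5\right) + \left(-3 + 5\right) = \left(-2\right) \left(-5\right) + 2 = 10 + 2 = 12$)
$\left(56 - d\right) - A = \left(56 - 12\right) - \frac{16909}{56} = 44 - \frac{16909}{56} = - \frac{14445}{56}$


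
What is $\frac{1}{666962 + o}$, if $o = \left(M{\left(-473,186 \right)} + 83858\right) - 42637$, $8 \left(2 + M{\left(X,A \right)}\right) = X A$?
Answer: $\frac{4}{2788735} \approx 1.4343 \cdot 10^{-6}$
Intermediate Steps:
$M{\left(X,A \right)} = -2 + \frac{A X}{8}$ ($M{\left(X,A \right)} = -2 + \frac{X A}{8} = -2 + \frac{A X}{8}$)
$o = \frac{120887}{4}$ ($o = \left(\left(-2 + \frac{1}{8} \cdot 186 \left(-473\right)\right) + 83858\right) - 42637 = \left(\left(-2 - \frac{43989}{4}\right) + 83858\right) - 42637 = \left(- \frac{43997}{4} + 83858\right) - 42637 = \frac{291435}{4} - 42637 = \frac{120887}{4} \approx 30222.0$)
$\frac{1}{666962 + o} = \frac{1}{666962 + \frac{120887}{4}} = \frac{1}{\frac{2788735}{4}} = \frac{4}{2788735}$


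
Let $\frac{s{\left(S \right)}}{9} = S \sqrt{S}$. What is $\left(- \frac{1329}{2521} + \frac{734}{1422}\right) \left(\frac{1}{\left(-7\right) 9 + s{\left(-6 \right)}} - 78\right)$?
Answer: $\frac{3667161344}{4274947935} - \frac{39424 i \sqrt{6}}{1424982645} \approx 0.85783 - 6.7768 \cdot 10^{-5} i$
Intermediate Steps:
$s{\left(S \right)} = 9 S^{\frac{3}{2}}$ ($s{\left(S \right)} = 9 S \sqrt{S} = 9 S^{\frac{3}{2}}$)
$\left(- \frac{1329}{2521} + \frac{734}{1422}\right) \left(\frac{1}{\left(-7\right) 9 + s{\left(-6 \right)}} - 78\right) = \left(- \frac{1329}{2521} + \frac{734}{1422}\right) \left(\frac{1}{\left(-7\right) 9 + 9 \left(-6\right)^{\frac{3}{2}}} - 78\right) = \left(\left(-1329\right) \frac{1}{2521} + 734 \cdot \frac{1}{1422}\right) \left(\frac{1}{-63 + 9 \left(- 6 i \sqrt{6}\right)} - 78\right) = \left(- \frac{1329}{2521} + \frac{367}{711}\right) \left(\frac{1}{-63 - 54 i \sqrt{6}} - 78\right) = - \frac{19712 \left(-78 + \frac{1}{-63 - 54 i \sqrt{6}}\right)}{1792431} = \frac{512512}{597477} - \frac{19712}{1792431 \left(-63 - 54 i \sqrt{6}\right)}$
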